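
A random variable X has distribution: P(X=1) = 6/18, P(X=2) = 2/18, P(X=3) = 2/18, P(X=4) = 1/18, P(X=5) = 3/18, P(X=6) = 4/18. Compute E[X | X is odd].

27/11

P(X is odd) = 11/18.
Σ over the event: 1·1/3 + 3·1/9 + 5·1/6 = 3/2.
E[X | X is odd] = (3/2) / (11/18) = 27/11.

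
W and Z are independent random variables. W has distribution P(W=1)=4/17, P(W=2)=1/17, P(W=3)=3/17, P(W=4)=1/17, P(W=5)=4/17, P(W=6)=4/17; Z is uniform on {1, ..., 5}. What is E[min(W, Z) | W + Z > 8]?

P(W + Z > 8) = 21/85.
Summing min(W,Z)·P(x,y) over outcomes with W + Z > 8 gives 88/85.
E[min(W, Z) | W + Z > 8] = (88/85) / (21/85) = 88/21.

88/21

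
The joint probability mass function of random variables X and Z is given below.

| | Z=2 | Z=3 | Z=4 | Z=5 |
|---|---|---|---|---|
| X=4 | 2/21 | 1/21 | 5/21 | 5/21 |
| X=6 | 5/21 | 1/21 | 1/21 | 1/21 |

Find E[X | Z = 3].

P(Z = 3) = 2/21.
Summing X·P(X=x,Z=y) over the conditioning event gives 10/21.
E[X | Z = 3] = (10/21) / (2/21) = 5.

5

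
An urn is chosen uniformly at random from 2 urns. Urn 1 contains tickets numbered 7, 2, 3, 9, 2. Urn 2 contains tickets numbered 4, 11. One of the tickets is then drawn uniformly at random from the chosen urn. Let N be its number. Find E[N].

121/20

E[N | urn 1] = (7+2+3+9+2)/5 = 23/5.
E[N | urn 2] = (4+11)/2 = 15/2.
By the law of total expectation,
E[N] = (1/2)·(23/5) + (1/2)·(15/2) = 121/20.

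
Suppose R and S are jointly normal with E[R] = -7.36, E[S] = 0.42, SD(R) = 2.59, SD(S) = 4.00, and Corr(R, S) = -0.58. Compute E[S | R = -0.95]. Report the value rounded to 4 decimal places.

-5.3218

The regression of S on R has slope ρ·σ_S/σ_R and passes through (μ_R, μ_S).
E[S | R=-0.95] = 0.42 + (-0.58)·(4.00/2.59)·(-0.95 − (-7.36)) = 0.42 + (-0.89575)·(6.41) = -5.3218.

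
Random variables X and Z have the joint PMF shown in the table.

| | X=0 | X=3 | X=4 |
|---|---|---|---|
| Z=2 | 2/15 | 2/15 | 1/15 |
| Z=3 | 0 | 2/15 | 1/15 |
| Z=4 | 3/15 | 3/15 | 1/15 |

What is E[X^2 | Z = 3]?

34/3

P(Z = 3) = 1/5.
Σ X^2·P over the event = 9·(2/15) + 16·(1/15) = 34/15.
E[X^2 | Z = 3] = (34/15) / (1/5) = 34/3.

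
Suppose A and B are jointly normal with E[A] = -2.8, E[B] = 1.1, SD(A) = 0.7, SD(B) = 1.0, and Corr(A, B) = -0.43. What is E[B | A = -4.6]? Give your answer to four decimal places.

2.2057

The regression of B on A has slope ρ·σ_B/σ_A and passes through (μ_A, μ_B).
E[B | A=-4.6] = 1.1 + (-0.43)·(1.0/0.7)·(-4.6 − (-2.8)) = 1.1 + (-0.61429)·(-1.8) = 2.2057.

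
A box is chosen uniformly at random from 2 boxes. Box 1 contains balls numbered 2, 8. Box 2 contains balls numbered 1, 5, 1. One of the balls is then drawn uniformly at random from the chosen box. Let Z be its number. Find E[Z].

E[Z | box 1] = (2+8)/2 = 5.
E[Z | box 2] = (1+5+1)/3 = 7/3.
By the law of total expectation,
E[Z] = (1/2)·(5) + (1/2)·(7/3) = 11/3.

11/3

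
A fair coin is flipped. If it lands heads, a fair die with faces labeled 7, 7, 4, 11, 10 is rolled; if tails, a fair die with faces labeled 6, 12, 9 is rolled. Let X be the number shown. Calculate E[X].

42/5

E[X | heads] = (7+7+4+11+10)/5 = 39/5.
E[X | tails] = (6+12+9)/3 = 9.
By the law of total expectation,
E[X] = (1/2)·(39/5) + (1/2)·(9) = 42/5.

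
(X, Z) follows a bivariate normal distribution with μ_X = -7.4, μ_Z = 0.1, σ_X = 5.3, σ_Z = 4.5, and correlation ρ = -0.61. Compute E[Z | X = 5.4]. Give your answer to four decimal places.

The regression of Z on X has slope ρ·σ_Z/σ_X and passes through (μ_X, μ_Z).
E[Z | X=5.4] = 0.1 + (-0.61)·(4.5/5.3)·(5.4 − (-7.4)) = 0.1 + (-0.51792)·(12.8) = -6.5294.

-6.5294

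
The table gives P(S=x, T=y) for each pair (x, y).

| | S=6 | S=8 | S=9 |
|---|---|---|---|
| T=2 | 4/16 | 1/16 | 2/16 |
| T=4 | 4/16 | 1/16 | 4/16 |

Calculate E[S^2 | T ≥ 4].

532/9

P(T ≥ 4) = 9/16.
Summing S^2·P(S=x,T=y) over the conditioning event gives 133/4.
E[S^2 | T ≥ 4] = (133/4) / (9/16) = 532/9.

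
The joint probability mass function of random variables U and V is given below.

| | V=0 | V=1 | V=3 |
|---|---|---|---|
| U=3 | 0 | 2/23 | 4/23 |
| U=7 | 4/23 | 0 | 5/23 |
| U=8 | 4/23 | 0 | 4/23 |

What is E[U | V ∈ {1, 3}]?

P(V ∈ {1, 3}) = 15/23.
Σ U·P over the event = 3·(2/23) + 3·(4/23) + 7·(5/23) + 8·(4/23) = 85/23.
E[U | V ∈ {1, 3}] = (85/23) / (15/23) = 17/3.

17/3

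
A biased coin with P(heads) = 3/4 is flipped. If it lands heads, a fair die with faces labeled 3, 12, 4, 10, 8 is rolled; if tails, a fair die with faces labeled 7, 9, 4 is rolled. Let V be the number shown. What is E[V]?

E[V | heads] = (3+12+4+10+8)/5 = 37/5.
E[V | tails] = (7+9+4)/3 = 20/3.
By the law of total expectation,
E[V] = (3/4)·(37/5) + (1/4)·(20/3) = 433/60.

433/60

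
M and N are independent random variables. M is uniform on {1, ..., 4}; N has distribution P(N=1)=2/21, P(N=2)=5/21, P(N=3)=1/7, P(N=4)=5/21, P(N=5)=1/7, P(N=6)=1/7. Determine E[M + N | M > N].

P(M > N) = 19/84.
Summing (M+N)·P(x,y) over outcomes with M > N gives 25/21.
E[M + N | M > N] = (25/21) / (19/84) = 100/19.

100/19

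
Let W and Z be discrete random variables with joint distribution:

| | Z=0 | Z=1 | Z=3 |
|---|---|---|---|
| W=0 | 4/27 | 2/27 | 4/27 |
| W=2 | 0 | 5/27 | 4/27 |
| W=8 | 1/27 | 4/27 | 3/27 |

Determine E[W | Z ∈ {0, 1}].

25/8

P(Z ∈ {0, 1}) = 16/27.
Σ W·P over the event = 0·(4/27) + 0·(2/27) + 2·(5/27) + 8·(1/27) + 8·(4/27) = 50/27.
E[W | Z ∈ {0, 1}] = (50/27) / (16/27) = 25/8.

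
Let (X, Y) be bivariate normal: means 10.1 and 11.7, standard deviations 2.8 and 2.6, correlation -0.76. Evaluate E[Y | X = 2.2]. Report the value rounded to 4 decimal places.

The regression of Y on X has slope ρ·σ_Y/σ_X and passes through (μ_X, μ_Y).
E[Y | X=2.2] = 11.7 + (-0.76)·(2.6/2.8)·(2.2 − (10.1)) = 11.7 + (-0.70571)·(-7.9) = 17.2751.

17.2751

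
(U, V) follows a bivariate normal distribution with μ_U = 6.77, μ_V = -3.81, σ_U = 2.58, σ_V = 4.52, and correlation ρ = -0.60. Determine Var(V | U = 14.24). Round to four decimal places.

13.0755

For a bivariate normal, Var(V | U=x) = σ_V²(1 − ρ²).
Var(V | U=14.24) = (4.52)²·(1 − (-0.60)²) = 20.4304·0.64 = 13.0755.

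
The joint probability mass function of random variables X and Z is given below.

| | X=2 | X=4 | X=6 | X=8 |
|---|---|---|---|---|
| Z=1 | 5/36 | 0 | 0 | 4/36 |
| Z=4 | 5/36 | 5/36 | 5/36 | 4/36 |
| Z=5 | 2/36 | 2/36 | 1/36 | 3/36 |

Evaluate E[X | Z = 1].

P(Z = 1) = 1/4.
Σ X·P over the event = 2·(5/36) + 8·(4/36) = 7/6.
E[X | Z = 1] = (7/6) / (1/4) = 14/3.

14/3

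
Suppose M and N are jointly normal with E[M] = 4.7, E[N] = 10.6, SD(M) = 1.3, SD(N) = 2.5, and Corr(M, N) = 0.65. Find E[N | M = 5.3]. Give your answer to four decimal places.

E[N | M=x] = μ_N + ρ(σ_N/σ_M)(x − μ_M) for jointly normal variables.
E[N | M=5.3] = 10.6 + (0.65)·(2.5/1.3)·(5.3 − (4.7)) = 10.6 + (1.25)·(0.6) = 11.3500.

11.3500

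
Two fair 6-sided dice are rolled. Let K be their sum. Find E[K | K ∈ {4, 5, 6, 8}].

P(K ∈ {4, 5, 6, 8}) = 17/36.
Σ over the event: 4·1/12 + 5·1/9 + 6·5/36 + 8·5/36 = 17/6.
E[K | K ∈ {4, 5, 6, 8}] = (17/6) / (17/36) = 6.

6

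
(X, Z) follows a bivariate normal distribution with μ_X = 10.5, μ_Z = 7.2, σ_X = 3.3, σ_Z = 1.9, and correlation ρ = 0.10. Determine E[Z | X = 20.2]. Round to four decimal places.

The regression of Z on X has slope ρ·σ_Z/σ_X and passes through (μ_X, μ_Z).
E[Z | X=20.2] = 7.2 + (0.10)·(1.9/3.3)·(20.2 − (10.5)) = 7.2 + (0.057576)·(9.7) = 7.7585.

7.7585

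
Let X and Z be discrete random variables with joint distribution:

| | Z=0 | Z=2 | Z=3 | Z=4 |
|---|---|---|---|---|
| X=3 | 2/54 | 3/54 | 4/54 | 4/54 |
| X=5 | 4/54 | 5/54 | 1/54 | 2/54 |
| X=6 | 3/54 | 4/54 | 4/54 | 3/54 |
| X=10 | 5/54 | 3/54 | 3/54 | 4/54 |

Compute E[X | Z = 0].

P(Z = 0) = 7/27.
Summing X·P(X=x,Z=y) over the conditioning event gives 47/27.
E[X | Z = 0] = (47/27) / (7/27) = 47/7.

47/7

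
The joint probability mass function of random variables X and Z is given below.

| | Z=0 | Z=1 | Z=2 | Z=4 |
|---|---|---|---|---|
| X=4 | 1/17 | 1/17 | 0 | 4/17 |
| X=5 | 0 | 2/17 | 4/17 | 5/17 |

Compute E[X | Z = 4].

P(Z = 4) = 9/17.
Σ X·P over the event = 4·(4/17) + 5·(5/17) = 41/17.
E[X | Z = 4] = (41/17) / (9/17) = 41/9.

41/9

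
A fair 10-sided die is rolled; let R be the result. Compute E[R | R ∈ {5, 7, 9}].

7

P(R ∈ {5, 7, 9}) = 3/10.
Σ over the event: 5·1/10 + 7·1/10 + 9·1/10 = 21/10.
E[R | R ∈ {5, 7, 9}] = (21/10) / (3/10) = 7.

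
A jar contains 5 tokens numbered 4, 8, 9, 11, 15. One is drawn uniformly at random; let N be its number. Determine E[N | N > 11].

15

P(N > 11) = 1/5.
Σ over the event: 15·1/5 = 3.
E[N | N > 11] = (3) / (1/5) = 15.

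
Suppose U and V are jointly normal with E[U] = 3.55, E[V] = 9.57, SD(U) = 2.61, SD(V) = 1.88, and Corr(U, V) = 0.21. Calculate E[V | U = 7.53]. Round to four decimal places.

The regression of V on U has slope ρ·σ_V/σ_U and passes through (μ_U, μ_V).
E[V | U=7.53] = 9.57 + (0.21)·(1.88/2.61)·(7.53 − (3.55)) = 9.57 + (0.15126)·(3.98) = 10.1720.

10.1720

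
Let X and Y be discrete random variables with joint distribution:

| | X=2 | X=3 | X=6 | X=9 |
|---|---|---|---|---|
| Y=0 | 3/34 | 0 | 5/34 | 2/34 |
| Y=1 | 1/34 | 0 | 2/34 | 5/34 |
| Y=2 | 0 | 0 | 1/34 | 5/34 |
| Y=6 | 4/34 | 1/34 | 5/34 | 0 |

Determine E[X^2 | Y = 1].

481/8

P(Y = 1) = 4/17.
Σ X^2·P over the event = 4·(1/34) + 36·(2/34) + 81·(5/34) = 481/34.
E[X^2 | Y = 1] = (481/34) / (4/17) = 481/8.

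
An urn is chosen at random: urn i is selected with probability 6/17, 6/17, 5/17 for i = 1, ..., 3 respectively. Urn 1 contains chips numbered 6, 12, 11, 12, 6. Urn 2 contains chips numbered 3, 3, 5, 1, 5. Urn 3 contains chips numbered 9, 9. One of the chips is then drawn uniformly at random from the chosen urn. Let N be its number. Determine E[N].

E[N | urn 1] = (6+12+11+12+6)/5 = 47/5.
E[N | urn 2] = (3+3+5+1+5)/5 = 17/5.
E[N | urn 3] = (9+9)/2 = 9.
By the law of total expectation,
E[N] = (6/17)·(47/5) + (6/17)·(17/5) + (5/17)·(9) = 609/85.

609/85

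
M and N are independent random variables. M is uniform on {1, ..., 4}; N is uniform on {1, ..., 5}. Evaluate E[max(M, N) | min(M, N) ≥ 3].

Outcomes with min(M, N) ≥ 3: (3,3), (3,4), (3,5), (4,3), (4,4), (4,5), each with probability 1/20.
E[max(M, N) | min(M, N) ≥ 3] = (3 + 4 + 5 + 4 + 4 + 5) / 6 = 25/6.

25/6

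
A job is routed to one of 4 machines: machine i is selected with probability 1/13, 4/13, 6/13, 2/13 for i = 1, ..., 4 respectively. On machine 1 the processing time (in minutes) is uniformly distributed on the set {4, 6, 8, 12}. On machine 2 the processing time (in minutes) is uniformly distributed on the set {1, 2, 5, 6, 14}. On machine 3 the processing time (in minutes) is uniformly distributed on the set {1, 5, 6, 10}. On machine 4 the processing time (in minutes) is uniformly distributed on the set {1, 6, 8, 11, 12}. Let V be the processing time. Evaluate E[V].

781/130

E[V | machine 1] = (4+6+8+12)/4 = 15/2.
E[V | machine 2] = (1+2+5+6+14)/5 = 28/5.
E[V | machine 3] = (1+5+6+10)/4 = 11/2.
E[V | machine 4] = (1+6+8+11+12)/5 = 38/5.
By the law of total expectation,
E[V] = (1/13)·(15/2) + (4/13)·(28/5) + (6/13)·(11/2) + (2/13)·(38/5) = 781/130.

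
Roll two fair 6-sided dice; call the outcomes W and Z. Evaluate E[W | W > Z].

14/3

P(W > Z) = 5/12.
Summing W·P(x,y) over outcomes with W > Z gives 35/18.
E[W | W > Z] = (35/18) / (5/12) = 14/3.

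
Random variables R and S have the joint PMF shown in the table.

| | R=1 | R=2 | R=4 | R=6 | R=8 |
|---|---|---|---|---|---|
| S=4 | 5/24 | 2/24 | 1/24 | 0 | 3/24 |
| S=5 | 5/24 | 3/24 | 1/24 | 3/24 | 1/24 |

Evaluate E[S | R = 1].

P(R = 1) = 5/12.
Summing S·P(R=x,S=y) over the conditioning event gives 15/8.
E[S | R = 1] = (15/8) / (5/12) = 9/2.

9/2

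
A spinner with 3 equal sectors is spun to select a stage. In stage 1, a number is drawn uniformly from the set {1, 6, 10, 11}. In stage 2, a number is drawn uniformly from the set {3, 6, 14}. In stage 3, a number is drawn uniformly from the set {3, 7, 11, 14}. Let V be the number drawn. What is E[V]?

E[V | stage 1] = (1+6+10+11)/4 = 7.
E[V | stage 2] = (3+6+14)/3 = 23/3.
E[V | stage 3] = (3+7+11+14)/4 = 35/4.
E[V] = (1/3)·(7) + (1/3)·(23/3) + (1/3)·(35/4) = 281/36.

281/36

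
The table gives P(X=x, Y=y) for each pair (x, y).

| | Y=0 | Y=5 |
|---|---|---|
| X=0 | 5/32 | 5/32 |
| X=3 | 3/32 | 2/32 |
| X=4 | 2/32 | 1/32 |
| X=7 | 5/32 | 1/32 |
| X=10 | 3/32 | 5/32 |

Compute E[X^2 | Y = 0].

302/9

P(Y = 0) = 9/16.
Summing X^2·P(X=x,Y=y) over the conditioning event gives 151/8.
E[X^2 | Y = 0] = (151/8) / (9/16) = 302/9.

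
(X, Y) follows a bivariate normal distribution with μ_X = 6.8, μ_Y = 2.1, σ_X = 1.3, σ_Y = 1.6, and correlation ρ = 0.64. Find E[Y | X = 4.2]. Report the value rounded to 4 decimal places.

0.0520

The regression of Y on X has slope ρ·σ_Y/σ_X and passes through (μ_X, μ_Y).
E[Y | X=4.2] = 2.1 + (0.64)·(1.6/1.3)·(4.2 − (6.8)) = 2.1 + (0.78769)·(-2.6) = 0.0520.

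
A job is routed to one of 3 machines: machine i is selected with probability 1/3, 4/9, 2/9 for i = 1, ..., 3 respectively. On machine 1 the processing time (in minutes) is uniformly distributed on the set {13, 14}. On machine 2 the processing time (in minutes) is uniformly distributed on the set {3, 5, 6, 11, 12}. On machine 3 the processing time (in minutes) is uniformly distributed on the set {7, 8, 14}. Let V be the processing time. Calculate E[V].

2683/270

E[V | machine 1] = (13+14)/2 = 27/2.
E[V | machine 2] = (3+5+6+11+12)/5 = 37/5.
E[V | machine 3] = (7+8+14)/3 = 29/3.
By the law of total expectation,
E[V] = (1/3)·(27/2) + (4/9)·(37/5) + (2/9)·(29/3) = 2683/270.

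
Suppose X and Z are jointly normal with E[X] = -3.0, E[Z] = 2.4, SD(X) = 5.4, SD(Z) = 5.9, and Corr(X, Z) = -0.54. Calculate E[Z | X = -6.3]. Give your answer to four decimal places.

4.3470

The regression of Z on X has slope ρ·σ_Z/σ_X and passes through (μ_X, μ_Z).
E[Z | X=-6.3] = 2.4 + (-0.54)·(5.9/5.4)·(-6.3 − (-3.0)) = 2.4 + (-0.59)·(-3.3) = 4.3470.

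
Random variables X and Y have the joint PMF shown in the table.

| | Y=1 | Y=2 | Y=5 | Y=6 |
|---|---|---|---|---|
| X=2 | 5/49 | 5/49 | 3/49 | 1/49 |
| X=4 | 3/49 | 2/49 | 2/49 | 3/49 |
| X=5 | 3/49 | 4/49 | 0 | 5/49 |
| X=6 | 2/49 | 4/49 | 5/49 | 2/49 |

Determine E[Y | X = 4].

7/2

P(X = 4) = 10/49.
Summing Y·P(X=x,Y=y) over the conditioning event gives 5/7.
E[Y | X = 4] = (5/7) / (10/49) = 7/2.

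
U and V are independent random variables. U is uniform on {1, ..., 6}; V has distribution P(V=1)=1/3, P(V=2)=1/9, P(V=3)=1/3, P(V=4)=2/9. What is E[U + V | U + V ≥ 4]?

P(U + V ≥ 4) = 47/54.
Summing (U+V)·P(x,y) over outcomes with U + V ≥ 4 gives 101/18.
E[U + V | U + V ≥ 4] = (101/18) / (47/54) = 303/47.

303/47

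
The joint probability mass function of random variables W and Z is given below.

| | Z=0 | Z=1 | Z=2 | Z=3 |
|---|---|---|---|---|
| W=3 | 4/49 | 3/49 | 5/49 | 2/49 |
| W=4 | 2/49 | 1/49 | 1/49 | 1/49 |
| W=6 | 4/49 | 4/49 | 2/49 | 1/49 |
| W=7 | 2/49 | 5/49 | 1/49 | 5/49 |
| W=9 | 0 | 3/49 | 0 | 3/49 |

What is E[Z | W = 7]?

22/13

P(W = 7) = 13/49.
Σ Z·P over the event = 0·(2/49) + 1·(5/49) + 2·(1/49) + 3·(5/49) = 22/49.
E[Z | W = 7] = (22/49) / (13/49) = 22/13.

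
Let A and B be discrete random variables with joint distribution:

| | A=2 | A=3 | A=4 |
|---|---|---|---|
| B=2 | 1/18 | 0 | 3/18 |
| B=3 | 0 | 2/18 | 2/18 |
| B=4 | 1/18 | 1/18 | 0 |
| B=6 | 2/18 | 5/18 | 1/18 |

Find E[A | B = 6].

P(B = 6) = 4/9.
Σ A·P over the event = 2·(2/18) + 3·(5/18) + 4·(1/18) = 23/18.
E[A | B = 6] = (23/18) / (4/9) = 23/8.

23/8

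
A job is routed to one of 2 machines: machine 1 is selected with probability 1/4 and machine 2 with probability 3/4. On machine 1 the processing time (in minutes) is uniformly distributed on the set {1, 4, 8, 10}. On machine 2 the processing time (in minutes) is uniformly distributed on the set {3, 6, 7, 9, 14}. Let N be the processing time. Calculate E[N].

583/80

E[N | machine 1] = (1+4+8+10)/4 = 23/4.
E[N | machine 2] = (3+6+7+9+14)/5 = 39/5.
E[N] = (1/4)·(23/4) + (3/4)·(39/5) = 583/80.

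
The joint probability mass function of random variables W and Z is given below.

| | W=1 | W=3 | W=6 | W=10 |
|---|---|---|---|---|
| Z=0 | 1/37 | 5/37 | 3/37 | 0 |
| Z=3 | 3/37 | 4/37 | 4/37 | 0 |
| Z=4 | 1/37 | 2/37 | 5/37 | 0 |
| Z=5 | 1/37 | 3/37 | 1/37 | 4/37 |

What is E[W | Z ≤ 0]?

34/9

P(Z ≤ 0) = 9/37.
Σ W·P over the event = 1·(1/37) + 3·(5/37) + 6·(3/37) = 34/37.
E[W | Z ≤ 0] = (34/37) / (9/37) = 34/9.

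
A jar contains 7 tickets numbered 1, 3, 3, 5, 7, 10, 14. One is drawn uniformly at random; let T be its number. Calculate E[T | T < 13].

29/6

P(T < 13) = 6/7.
Σ over the event: 1·1/7 + 3·2/7 + 5·1/7 + 7·1/7 + 10·1/7 = 29/7.
E[T | T < 13] = (29/7) / (6/7) = 29/6.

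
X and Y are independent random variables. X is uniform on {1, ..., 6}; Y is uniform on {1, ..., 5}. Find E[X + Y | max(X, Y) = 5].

70/9

P(max(X, Y) = 5) = 3/10.
Summing (X+Y)·P(x,y) over outcomes with max(X, Y) = 5 gives 7/3.
E[X + Y | max(X, Y) = 5] = (7/3) / (3/10) = 70/9.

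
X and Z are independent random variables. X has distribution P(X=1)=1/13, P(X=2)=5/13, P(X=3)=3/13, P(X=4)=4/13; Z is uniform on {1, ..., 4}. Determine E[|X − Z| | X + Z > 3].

P(X + Z > 3) = 45/52.
Summing |X−Z|·P(x,y) over outcomes with X + Z > 3 gives 14/13.
E[|X − Z| | X + Z > 3] = (14/13) / (45/52) = 56/45.

56/45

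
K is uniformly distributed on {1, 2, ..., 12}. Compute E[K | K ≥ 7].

19/2

Given K ≥ 7, K is equally likely to be any of {7, 8, 9, 10, 11, 12}.
E[K | K ≥ 7] = (7 + 8 + 9 + 10 + 11 + 12) / 6 = 19/2.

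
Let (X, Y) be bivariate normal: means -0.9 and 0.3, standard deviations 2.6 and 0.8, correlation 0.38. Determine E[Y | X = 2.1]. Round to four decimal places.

E[Y | X=x] = μ_Y + ρ(σ_Y/σ_X)(x − μ_X) for jointly normal variables.
E[Y | X=2.1] = 0.3 + (0.38)·(0.8/2.6)·(2.1 − (-0.9)) = 0.3 + (0.11692)·(3) = 0.6508.

0.6508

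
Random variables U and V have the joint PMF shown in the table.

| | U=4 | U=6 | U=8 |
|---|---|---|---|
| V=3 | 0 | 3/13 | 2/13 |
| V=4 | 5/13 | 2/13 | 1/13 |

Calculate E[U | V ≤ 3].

P(V ≤ 3) = 5/13.
Σ U·P over the event = 6·(3/13) + 8·(2/13) = 34/13.
E[U | V ≤ 3] = (34/13) / (5/13) = 34/5.

34/5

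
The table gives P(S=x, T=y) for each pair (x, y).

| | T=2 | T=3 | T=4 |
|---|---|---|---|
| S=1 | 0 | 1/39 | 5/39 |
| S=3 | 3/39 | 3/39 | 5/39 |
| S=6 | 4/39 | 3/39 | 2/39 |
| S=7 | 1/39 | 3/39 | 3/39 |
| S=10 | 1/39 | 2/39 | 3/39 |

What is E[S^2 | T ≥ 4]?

569/18

P(T ≥ 4) = 6/13.
Σ S^2·P over the event = 1·(5/39) + 9·(5/39) + 36·(2/39) + 49·(3/39) + 100·(3/39) = 569/39.
E[S^2 | T ≥ 4] = (569/39) / (6/13) = 569/18.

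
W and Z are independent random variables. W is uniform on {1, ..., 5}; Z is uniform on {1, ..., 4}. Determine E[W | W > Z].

Outcomes with W > Z: (2,1), (3,1), (3,2), (4,1), (4,2), (4,3), (5,1), (5,2), (5,3), (5,4), each with probability 1/20.
E[W | W > Z] = (2 + 3 + 3 + 4 + 4 + 4 + 5 + 5 + 5 + 5) / 10 = 4.

4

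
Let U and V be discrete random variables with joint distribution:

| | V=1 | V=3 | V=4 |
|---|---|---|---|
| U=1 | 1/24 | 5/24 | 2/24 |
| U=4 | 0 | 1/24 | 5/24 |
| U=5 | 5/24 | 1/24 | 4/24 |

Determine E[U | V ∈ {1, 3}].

40/13

P(V ∈ {1, 3}) = 13/24.
Σ U·P over the event = 1·(1/24) + 1·(5/24) + 4·(1/24) + 5·(5/24) + 5·(1/24) = 5/3.
E[U | V ∈ {1, 3}] = (5/3) / (13/24) = 40/13.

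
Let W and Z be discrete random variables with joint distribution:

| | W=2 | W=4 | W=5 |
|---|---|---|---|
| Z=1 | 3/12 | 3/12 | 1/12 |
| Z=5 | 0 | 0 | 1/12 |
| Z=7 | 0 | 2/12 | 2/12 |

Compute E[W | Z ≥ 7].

9/2

P(Z ≥ 7) = 1/3.
Summing W·P(W=x,Z=y) over the conditioning event gives 3/2.
E[W | Z ≥ 7] = (3/2) / (1/3) = 9/2.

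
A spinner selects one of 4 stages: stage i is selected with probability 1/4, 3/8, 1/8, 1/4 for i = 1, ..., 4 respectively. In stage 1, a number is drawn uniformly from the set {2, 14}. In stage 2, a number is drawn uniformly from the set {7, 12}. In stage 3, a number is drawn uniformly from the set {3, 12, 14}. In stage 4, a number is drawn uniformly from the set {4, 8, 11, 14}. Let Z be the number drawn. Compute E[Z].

E[Z | stage 1] = (2+14)/2 = 8.
E[Z | stage 2] = (7+12)/2 = 19/2.
E[Z | stage 3] = (3+12+14)/3 = 29/3.
E[Z | stage 4] = (4+8+11+14)/4 = 37/4.
By the law of total expectation,
E[Z] = (1/4)·(8) + (3/8)·(19/2) + (1/8)·(29/3) + (1/4)·(37/4) = 109/12.

109/12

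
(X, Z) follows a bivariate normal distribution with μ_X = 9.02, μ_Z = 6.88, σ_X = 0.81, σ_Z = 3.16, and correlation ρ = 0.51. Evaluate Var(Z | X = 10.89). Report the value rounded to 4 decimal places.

7.3883

For a bivariate normal, Var(Z | X=x) = σ_Z²(1 − ρ²).
Var(Z | X=10.89) = (3.16)²·(1 − (0.51)²) = 9.9856·0.7399 = 7.3883.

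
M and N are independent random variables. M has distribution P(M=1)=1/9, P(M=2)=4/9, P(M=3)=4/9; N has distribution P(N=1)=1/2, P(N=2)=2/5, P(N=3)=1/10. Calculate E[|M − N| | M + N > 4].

P(M + N > 4) = 4/15.
Summing |M−N|·P(x,y) over outcomes with M + N > 4 gives 2/9.
E[|M − N| | M + N > 4] = (2/9) / (4/15) = 5/6.

5/6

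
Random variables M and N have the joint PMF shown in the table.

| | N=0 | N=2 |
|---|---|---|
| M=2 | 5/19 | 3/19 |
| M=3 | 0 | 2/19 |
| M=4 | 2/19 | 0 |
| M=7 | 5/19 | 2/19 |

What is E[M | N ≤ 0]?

53/12

P(N ≤ 0) = 12/19.
Σ M·P over the event = 2·(5/19) + 4·(2/19) + 7·(5/19) = 53/19.
E[M | N ≤ 0] = (53/19) / (12/19) = 53/12.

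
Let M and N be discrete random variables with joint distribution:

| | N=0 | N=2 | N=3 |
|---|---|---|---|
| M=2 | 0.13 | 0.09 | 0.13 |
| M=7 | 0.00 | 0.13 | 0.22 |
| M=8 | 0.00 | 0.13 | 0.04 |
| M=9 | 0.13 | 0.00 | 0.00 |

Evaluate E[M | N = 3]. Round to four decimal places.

P(N = 3) = 0.39.
Σ M·P over the event = 2·(0.13) + 7·(0.22) + 8·(0.04) = 2.12.
E[M | N = 3] = (2.12) / (0.39) = 5.4359.

5.4359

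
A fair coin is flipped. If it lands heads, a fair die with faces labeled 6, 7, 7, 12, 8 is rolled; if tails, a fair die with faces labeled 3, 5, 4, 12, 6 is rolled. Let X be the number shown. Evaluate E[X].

E[X | heads] = (6+7+7+12+8)/5 = 8.
E[X | tails] = (3+5+4+12+6)/5 = 6.
By the law of total expectation,
E[X] = (1/2)·(8) + (1/2)·(6) = 7.

7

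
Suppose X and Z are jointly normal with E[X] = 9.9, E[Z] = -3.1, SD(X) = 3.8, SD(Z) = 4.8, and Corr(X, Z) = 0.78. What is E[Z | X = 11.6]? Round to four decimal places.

E[Z | X=x] = μ_Z + ρ(σ_Z/σ_X)(x − μ_X) for jointly normal variables.
E[Z | X=11.6] = -3.1 + (0.78)·(4.8/3.8)·(11.6 − (9.9)) = -3.1 + (0.98526)·(1.7) = -1.4251.

-1.4251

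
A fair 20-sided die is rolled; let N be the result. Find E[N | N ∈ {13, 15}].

P(N ∈ {13, 15}) = 1/10.
Σ over the event: 13·1/20 + 15·1/20 = 7/5.
E[N | N ∈ {13, 15}] = (7/5) / (1/10) = 14.

14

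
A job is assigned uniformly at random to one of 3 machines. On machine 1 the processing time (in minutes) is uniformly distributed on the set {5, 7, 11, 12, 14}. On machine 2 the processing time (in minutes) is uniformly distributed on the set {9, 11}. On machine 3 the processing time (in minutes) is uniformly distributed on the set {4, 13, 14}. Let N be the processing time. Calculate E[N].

E[N | machine 1] = (5+7+11+12+14)/5 = 49/5.
E[N | machine 2] = (9+11)/2 = 10.
E[N | machine 3] = (4+13+14)/3 = 31/3.
By the law of total expectation,
E[N] = (1/3)·(49/5) + (1/3)·(10) + (1/3)·(31/3) = 452/45.

452/45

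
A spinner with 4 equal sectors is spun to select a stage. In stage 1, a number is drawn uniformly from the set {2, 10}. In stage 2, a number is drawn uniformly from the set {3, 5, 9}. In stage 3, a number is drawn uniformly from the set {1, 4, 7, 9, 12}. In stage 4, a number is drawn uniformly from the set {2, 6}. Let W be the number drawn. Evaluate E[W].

167/30

E[W | stage 1] = (2+10)/2 = 6.
E[W | stage 2] = (3+5+9)/3 = 17/3.
E[W | stage 3] = (1+4+7+9+12)/5 = 33/5.
E[W | stage 4] = (2+6)/2 = 4.
By the law of total expectation,
E[W] = (1/4)·(6) + (1/4)·(17/3) + (1/4)·(33/5) + (1/4)·(4) = 167/30.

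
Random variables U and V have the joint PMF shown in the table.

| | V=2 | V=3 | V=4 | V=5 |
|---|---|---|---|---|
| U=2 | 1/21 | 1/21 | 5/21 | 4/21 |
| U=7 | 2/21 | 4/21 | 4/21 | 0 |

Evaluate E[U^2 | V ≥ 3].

24

P(V ≥ 3) = 6/7.
Summing U^2·P(U=x,V=y) over the conditioning event gives 144/7.
E[U^2 | V ≥ 3] = (144/7) / (6/7) = 24.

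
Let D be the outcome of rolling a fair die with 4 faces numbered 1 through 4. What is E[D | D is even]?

3

Given D is even, D is equally likely to be any of {2, 4}.
E[D | D is even] = (2 + 4) / 2 = 3.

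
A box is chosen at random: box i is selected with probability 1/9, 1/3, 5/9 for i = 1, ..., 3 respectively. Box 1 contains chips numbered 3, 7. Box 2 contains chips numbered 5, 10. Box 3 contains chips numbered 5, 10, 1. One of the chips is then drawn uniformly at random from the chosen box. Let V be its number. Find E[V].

325/54

E[V | box 1] = (3+7)/2 = 5.
E[V | box 2] = (5+10)/2 = 15/2.
E[V | box 3] = (5+10+1)/3 = 16/3.
E[V] = (1/9)·(5) + (1/3)·(15/2) + (5/9)·(16/3) = 325/54.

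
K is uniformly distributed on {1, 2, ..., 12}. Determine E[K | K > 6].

Given K > 6, K is equally likely to be any of {7, 8, 9, 10, 11, 12}.
E[K | K > 6] = (7 + 8 + 9 + 10 + 11 + 12) / 6 = 19/2.

19/2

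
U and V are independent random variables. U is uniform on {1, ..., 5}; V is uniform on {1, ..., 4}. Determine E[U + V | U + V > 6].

P(U + V > 6) = 3/10.
Summing (U+V)·P(x,y) over outcomes with U + V > 6 gives 23/10.
E[U + V | U + V > 6] = (23/10) / (3/10) = 23/3.

23/3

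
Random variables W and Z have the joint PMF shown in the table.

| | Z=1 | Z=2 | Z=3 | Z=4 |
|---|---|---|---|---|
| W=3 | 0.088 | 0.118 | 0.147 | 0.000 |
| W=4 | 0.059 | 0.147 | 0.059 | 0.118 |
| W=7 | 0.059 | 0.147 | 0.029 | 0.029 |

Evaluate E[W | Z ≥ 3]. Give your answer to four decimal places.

4.0707

P(Z ≥ 3) = 0.382.
Σ W·P over the event = 3·(0.147) + 4·(0.059) + 4·(0.118) + 7·(0.029) + 7·(0.029) = 1.555.
E[W | Z ≥ 3] = (1.555) / (0.382) = 4.0707.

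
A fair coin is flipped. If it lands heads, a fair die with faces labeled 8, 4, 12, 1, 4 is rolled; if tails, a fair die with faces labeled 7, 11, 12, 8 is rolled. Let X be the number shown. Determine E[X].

153/20

E[X | heads] = (8+4+12+1+4)/5 = 29/5.
E[X | tails] = (7+11+12+8)/4 = 19/2.
E[X] = (1/2)·(29/5) + (1/2)·(19/2) = 153/20.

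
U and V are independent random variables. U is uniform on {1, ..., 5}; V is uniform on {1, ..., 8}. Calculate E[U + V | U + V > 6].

P(U + V > 6) = 5/8.
Summing (U+V)·P(x,y) over outcomes with U + V > 6 gives 23/4.
E[U + V | U + V > 6] = (23/4) / (5/8) = 46/5.

46/5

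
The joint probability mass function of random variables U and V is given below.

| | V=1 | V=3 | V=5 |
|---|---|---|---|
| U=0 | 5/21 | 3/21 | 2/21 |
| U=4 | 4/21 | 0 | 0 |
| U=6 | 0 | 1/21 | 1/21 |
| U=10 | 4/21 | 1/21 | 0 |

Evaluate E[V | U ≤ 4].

2

P(U ≤ 4) = 2/3.
Σ V·P over the event = 1·(5/21) + 3·(3/21) + 5·(2/21) + 1·(4/21) = 4/3.
E[V | U ≤ 4] = (4/3) / (2/3) = 2.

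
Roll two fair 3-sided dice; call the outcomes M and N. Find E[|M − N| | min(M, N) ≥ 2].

Outcomes with min(M, N) ≥ 2: (2,2), (2,3), (3,2), (3,3), each with probability 1/9.
E[|M − N| | min(M, N) ≥ 2] = (0 + 1 + 1 + 0) / 4 = 1/2.

1/2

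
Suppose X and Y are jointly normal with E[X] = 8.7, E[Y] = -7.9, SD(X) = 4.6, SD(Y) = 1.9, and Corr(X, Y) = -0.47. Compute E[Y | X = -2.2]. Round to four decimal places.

For a bivariate normal, E[Y | X=x] = μ_Y + ρ·(σ_Y/σ_X)·(x − μ_X).
E[Y | X=-2.2] = -7.9 + (-0.47)·(1.9/4.6)·(-2.2 − (8.7)) = -7.9 + (-0.19413)·(-10.9) = -5.7840.

-5.7840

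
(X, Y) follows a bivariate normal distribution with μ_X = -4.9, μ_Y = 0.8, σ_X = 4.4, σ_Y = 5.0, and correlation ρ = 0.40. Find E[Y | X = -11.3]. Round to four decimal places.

The regression of Y on X has slope ρ·σ_Y/σ_X and passes through (μ_X, μ_Y).
E[Y | X=-11.3] = 0.8 + (0.40)·(5.0/4.4)·(-11.3 − (-4.9)) = 0.8 + (0.45455)·(-6.4) = -2.1091.

-2.1091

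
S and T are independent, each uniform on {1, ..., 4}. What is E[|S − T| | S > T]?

Outcomes with S > T: (2,1), (3,1), (3,2), (4,1), (4,2), (4,3), each with probability 1/16.
E[|S − T| | S > T] = (1 + 2 + 1 + 3 + 2 + 1) / 6 = 5/3.

5/3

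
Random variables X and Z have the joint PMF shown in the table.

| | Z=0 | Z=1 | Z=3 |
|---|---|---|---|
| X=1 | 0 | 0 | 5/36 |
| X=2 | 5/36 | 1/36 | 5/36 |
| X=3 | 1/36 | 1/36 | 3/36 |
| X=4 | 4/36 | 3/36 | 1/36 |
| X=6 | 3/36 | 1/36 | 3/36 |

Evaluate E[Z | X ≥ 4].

P(X ≥ 4) = 5/12.
Σ Z·P over the event = 0·(4/36) + 1·(3/36) + 3·(1/36) + 0·(3/36) + 1·(1/36) + 3·(3/36) = 4/9.
E[Z | X ≥ 4] = (4/9) / (5/12) = 16/15.

16/15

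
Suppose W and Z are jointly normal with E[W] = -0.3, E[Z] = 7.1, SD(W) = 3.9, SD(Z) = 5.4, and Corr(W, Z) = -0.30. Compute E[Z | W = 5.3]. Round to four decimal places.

The regression of Z on W has slope ρ·σ_Z/σ_W and passes through (μ_W, μ_Z).
E[Z | W=5.3] = 7.1 + (-0.30)·(5.4/3.9)·(5.3 − (-0.3)) = 7.1 + (-0.415385)·(5.6) = 4.7738.

4.7738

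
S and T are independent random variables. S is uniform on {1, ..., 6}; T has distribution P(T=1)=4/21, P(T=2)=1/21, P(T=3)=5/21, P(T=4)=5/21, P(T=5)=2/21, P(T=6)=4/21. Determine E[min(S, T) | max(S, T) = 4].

71/30

P(max(S, T) = 4) = 5/21.
Summing min(S,T)·P(x,y) over outcomes with max(S, T) = 4 gives 71/126.
E[min(S, T) | max(S, T) = 4] = (71/126) / (5/21) = 71/30.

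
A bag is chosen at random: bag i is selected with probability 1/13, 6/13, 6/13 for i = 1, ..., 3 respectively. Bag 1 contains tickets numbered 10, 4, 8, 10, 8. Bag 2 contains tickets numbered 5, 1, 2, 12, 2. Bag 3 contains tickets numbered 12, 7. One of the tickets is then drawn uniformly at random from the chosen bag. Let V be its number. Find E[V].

E[V | bag 1] = (10+4+8+10+8)/5 = 8.
E[V | bag 2] = (5+1+2+12+2)/5 = 22/5.
E[V | bag 3] = (12+7)/2 = 19/2.
By the law of total expectation,
E[V] = (1/13)·(8) + (6/13)·(22/5) + (6/13)·(19/2) = 457/65.

457/65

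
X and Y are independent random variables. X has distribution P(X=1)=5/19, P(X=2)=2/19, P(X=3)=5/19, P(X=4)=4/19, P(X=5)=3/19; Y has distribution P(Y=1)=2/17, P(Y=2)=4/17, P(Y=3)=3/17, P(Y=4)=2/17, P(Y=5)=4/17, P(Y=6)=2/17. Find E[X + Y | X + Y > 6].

1246/151

P(X + Y > 6) = 151/323.
Summing (X+Y)·P(x,y) over outcomes with X + Y > 6 gives 1246/323.
E[X + Y | X + Y > 6] = (1246/323) / (151/323) = 1246/151.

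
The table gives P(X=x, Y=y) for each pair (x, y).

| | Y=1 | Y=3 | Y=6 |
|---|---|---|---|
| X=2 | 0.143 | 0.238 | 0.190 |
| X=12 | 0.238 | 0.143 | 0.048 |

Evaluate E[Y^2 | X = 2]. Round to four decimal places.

15.9807

P(X = 2) = 0.571.
Σ Y^2·P over the event = 1·(0.143) + 9·(0.238) + 36·(0.190) = 9.125.
E[Y^2 | X = 2] = (9.125) / (0.571) = 15.9807.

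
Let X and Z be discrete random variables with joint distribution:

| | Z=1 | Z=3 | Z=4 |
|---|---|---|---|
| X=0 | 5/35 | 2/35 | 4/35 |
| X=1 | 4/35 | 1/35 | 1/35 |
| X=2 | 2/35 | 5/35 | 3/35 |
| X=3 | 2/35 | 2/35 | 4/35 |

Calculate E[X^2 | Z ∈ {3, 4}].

P(Z ∈ {3, 4}) = 22/35.
Σ X^2·P over the event = 0·(2/35) + 0·(4/35) + 1·(1/35) + 1·(1/35) + 4·(5/35) + 4·(3/35) + 9·(2/35) + 9·(4/35) = 88/35.
E[X^2 | Z ∈ {3, 4}] = (88/35) / (22/35) = 4.

4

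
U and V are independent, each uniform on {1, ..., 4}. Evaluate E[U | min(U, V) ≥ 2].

3

Outcomes with min(U, V) ≥ 2: (2,2), (2,3), (2,4), (3,2), (3,3), (3,4), (4,2), (4,3), (4,4), each with probability 1/16.
E[U | min(U, V) ≥ 2] = (2 + 2 + 2 + 3 + 3 + 3 + 4 + 4 + 4) / 9 = 3.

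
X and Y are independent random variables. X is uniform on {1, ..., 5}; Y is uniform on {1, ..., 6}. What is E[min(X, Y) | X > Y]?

2

Outcomes with X > Y: (2,1), (3,1), (3,2), (4,1), (4,2), (4,3), (5,1), (5,2), (5,3), (5,4), each with probability 1/30.
E[min(X, Y) | X > Y] = (1 + 1 + 2 + 1 + 2 + 3 + 1 + 2 + 3 + 4) / 10 = 2.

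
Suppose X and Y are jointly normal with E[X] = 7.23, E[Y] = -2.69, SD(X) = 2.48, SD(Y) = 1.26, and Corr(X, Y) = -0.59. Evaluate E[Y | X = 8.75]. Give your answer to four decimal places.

-3.1456

The regression of Y on X has slope ρ·σ_Y/σ_X and passes through (μ_X, μ_Y).
E[Y | X=8.75] = -2.69 + (-0.59)·(1.26/2.48)·(8.75 − (7.23)) = -2.69 + (-0.29976)·(1.52) = -3.1456.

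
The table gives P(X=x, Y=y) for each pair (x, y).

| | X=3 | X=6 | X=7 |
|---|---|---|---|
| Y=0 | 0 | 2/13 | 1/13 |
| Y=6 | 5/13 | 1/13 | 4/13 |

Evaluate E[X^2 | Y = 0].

121/3

P(Y = 0) = 3/13.
Σ X^2·P over the event = 36·(2/13) + 49·(1/13) = 121/13.
E[X^2 | Y = 0] = (121/13) / (3/13) = 121/3.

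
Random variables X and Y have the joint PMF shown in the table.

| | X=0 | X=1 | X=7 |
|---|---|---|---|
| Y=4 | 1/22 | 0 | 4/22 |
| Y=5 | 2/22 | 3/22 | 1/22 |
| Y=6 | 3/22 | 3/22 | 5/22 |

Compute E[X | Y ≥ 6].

38/11

P(Y ≥ 6) = 1/2.
Σ X·P over the event = 0·(3/22) + 1·(3/22) + 7·(5/22) = 19/11.
E[X | Y ≥ 6] = (19/11) / (1/2) = 38/11.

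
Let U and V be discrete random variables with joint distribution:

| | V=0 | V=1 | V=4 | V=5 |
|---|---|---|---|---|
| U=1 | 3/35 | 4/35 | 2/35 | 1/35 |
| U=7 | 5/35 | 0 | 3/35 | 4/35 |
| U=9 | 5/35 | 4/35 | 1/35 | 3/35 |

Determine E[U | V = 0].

P(V = 0) = 13/35.
Σ U·P over the event = 1·(3/35) + 7·(5/35) + 9·(5/35) = 83/35.
E[U | V = 0] = (83/35) / (13/35) = 83/13.

83/13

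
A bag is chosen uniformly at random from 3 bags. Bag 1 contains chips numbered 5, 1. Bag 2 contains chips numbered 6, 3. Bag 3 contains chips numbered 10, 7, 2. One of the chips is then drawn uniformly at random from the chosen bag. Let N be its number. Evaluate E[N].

E[N | bag 1] = (5+1)/2 = 3.
E[N | bag 2] = (6+3)/2 = 9/2.
E[N | bag 3] = (10+7+2)/3 = 19/3.
E[N] = (1/3)·(3) + (1/3)·(9/2) + (1/3)·(19/3) = 83/18.

83/18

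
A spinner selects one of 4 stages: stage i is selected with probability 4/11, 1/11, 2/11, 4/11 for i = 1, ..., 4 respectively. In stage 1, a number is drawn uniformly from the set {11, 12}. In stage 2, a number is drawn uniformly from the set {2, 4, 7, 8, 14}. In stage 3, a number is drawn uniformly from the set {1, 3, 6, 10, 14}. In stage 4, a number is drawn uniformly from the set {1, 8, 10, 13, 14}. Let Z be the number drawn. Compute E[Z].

E[Z | stage 1] = (11+12)/2 = 23/2.
E[Z | stage 2] = (2+4+7+8+14)/5 = 7.
E[Z | stage 3] = (1+3+6+10+14)/5 = 34/5.
E[Z | stage 4] = (1+8+10+13+14)/5 = 46/5.
By the law of total expectation,
E[Z] = (4/11)·(23/2) + (1/11)·(7) + (2/11)·(34/5) + (4/11)·(46/5) = 47/5.

47/5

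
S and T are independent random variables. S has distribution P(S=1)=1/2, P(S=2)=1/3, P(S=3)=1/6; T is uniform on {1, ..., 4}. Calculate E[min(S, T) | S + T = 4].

P(S + T = 4) = 1/4.
Summing min(S,T)·P(x,y) over outcomes with S + T = 4 gives 1/3.
E[min(S, T) | S + T = 4] = (1/3) / (1/4) = 4/3.

4/3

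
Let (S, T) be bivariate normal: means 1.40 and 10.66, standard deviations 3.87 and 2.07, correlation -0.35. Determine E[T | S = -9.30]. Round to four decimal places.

For a bivariate normal, E[T | S=x] = μ_T + ρ·(σ_T/σ_S)·(x − μ_S).
E[T | S=-9.30] = 10.66 + (-0.35)·(2.07/3.87)·(-9.30 − (1.40)) = 10.66 + (-0.18721)·(-10.7) = 12.6631.

12.6631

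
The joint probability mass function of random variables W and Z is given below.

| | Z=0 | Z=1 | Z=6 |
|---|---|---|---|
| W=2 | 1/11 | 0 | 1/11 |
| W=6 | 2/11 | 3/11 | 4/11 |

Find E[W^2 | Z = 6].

148/5

P(Z = 6) = 5/11.
Σ W^2·P over the event = 4·(1/11) + 36·(4/11) = 148/11.
E[W^2 | Z = 6] = (148/11) / (5/11) = 148/5.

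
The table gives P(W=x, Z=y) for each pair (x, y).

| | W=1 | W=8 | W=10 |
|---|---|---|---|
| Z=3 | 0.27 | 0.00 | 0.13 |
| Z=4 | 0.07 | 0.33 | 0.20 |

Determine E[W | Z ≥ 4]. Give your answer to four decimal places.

7.8500

P(Z ≥ 4) = 0.60.
Σ W·P over the event = 1·(0.07) + 8·(0.33) + 10·(0.20) = 4.71.
E[W | Z ≥ 4] = (4.71) / (0.60) = 7.8500.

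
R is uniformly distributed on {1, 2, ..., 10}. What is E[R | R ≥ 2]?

6

Given R ≥ 2, R is equally likely to be any of {2, 3, 4, 5, 6, 7, 8, 9, 10}.
E[R | R ≥ 2] = (2 + 3 + 4 + 5 + 6 + 7 + 8 + 9 + 10) / 9 = 6.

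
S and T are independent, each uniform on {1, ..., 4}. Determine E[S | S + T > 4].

Outcomes with S + T > 4: (1,4), (2,3), (2,4), (3,2), (3,3), (3,4), (4,1), (4,2), (4,3), (4,4), each with probability 1/16.
E[S | S + T > 4] = (1 + 2 + 2 + 3 + 3 + 3 + 4 + 4 + 4 + 4) / 10 = 3.

3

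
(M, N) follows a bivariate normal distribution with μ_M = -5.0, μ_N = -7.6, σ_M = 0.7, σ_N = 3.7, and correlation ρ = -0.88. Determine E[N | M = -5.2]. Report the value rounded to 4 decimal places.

-6.6697

The regression of N on M has slope ρ·σ_N/σ_M and passes through (μ_M, μ_N).
E[N | M=-5.2] = -7.6 + (-0.88)·(3.7/0.7)·(-5.2 − (-5.0)) = -7.6 + (-4.6514)·(-0.2) = -6.6697.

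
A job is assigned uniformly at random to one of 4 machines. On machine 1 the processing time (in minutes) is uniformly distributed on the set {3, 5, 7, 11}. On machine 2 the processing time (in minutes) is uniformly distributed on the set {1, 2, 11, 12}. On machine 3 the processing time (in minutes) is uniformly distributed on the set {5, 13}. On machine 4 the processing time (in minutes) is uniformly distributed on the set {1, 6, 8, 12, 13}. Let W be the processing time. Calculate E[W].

E[W | machine 1] = (3+5+7+11)/4 = 13/2.
E[W | machine 2] = (1+2+11+12)/4 = 13/2.
E[W | machine 3] = (5+13)/2 = 9.
E[W | machine 4] = (1+6+8+12+13)/5 = 8.
E[W] = (1/4)·(13/2) + (1/4)·(13/2) + (1/4)·(9) + (1/4)·(8) = 15/2.

15/2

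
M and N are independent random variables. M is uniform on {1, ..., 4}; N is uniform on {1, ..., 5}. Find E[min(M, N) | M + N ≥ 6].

Outcomes with M + N ≥ 6: (1,5), (2,4), (2,5), (3,3), (3,4), (3,5), (4,2), (4,3), (4,4), (4,5), each with probability 1/20.
E[min(M, N) | M + N ≥ 6] = (1 + 2 + 2 + 3 + 3 + 3 + 2 + 3 + 4 + 4) / 10 = 27/10.

27/10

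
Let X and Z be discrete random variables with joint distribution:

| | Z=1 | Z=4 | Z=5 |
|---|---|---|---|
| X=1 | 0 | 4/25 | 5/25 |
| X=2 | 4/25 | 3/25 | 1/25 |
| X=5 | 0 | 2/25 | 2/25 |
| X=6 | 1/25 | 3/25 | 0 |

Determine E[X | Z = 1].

P(Z = 1) = 1/5.
Σ X·P over the event = 2·(4/25) + 6·(1/25) = 14/25.
E[X | Z = 1] = (14/25) / (1/5) = 14/5.

14/5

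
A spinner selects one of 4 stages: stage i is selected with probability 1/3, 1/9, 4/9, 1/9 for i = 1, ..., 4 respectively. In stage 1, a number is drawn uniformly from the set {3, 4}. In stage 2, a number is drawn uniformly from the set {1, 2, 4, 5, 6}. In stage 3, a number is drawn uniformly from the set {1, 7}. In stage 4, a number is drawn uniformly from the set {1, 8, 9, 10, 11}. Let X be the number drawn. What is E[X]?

379/90

E[X | stage 1] = (3+4)/2 = 7/2.
E[X | stage 2] = (1+2+4+5+6)/5 = 18/5.
E[X | stage 3] = (1+7)/2 = 4.
E[X | stage 4] = (1+8+9+10+11)/5 = 39/5.
By the law of total expectation,
E[X] = (1/3)·(7/2) + (1/9)·(18/5) + (4/9)·(4) + (1/9)·(39/5) = 379/90.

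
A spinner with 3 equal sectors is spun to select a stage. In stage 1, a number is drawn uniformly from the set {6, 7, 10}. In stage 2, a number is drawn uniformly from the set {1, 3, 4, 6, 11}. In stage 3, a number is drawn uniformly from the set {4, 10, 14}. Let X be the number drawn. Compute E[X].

22/3

E[X | stage 1] = (6+7+10)/3 = 23/3.
E[X | stage 2] = (1+3+4+6+11)/5 = 5.
E[X | stage 3] = (4+10+14)/3 = 28/3.
E[X] = (1/3)·(23/3) + (1/3)·(5) + (1/3)·(28/3) = 22/3.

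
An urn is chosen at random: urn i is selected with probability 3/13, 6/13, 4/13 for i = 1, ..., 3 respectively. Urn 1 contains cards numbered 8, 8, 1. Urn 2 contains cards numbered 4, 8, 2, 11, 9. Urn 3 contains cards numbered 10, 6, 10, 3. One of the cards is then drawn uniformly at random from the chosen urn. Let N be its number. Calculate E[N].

E[N | urn 1] = (8+8+1)/3 = 17/3.
E[N | urn 2] = (4+8+2+11+9)/5 = 34/5.
E[N | urn 3] = (10+6+10+3)/4 = 29/4.
By the law of total expectation,
E[N] = (3/13)·(17/3) + (6/13)·(34/5) + (4/13)·(29/4) = 434/65.

434/65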